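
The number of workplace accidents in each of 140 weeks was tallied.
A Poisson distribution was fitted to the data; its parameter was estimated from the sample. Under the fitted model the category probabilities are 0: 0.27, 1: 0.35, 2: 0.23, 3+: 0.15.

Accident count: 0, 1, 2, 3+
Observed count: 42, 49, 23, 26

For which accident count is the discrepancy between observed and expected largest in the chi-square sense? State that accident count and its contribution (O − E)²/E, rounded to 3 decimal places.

2, 2.629

Expected counts E_i = n·p_i: 140×0.27 = 37.8, 140×0.35 = 49, 140×0.23 = 32.2, 140×0.15 = 21.
0: (42 − 37.8)²/37.8 = 17.64/37.8 = 0.4667
1: (49 − 49)²/49 = 0/49 = 0.0000
2: (23 − 32.2)²/32.2 = 84.64/32.2 = 2.6286
3+: (26 − 21)²/21 = 25/21 = 1.1905
The largest term is for 2: 2.629.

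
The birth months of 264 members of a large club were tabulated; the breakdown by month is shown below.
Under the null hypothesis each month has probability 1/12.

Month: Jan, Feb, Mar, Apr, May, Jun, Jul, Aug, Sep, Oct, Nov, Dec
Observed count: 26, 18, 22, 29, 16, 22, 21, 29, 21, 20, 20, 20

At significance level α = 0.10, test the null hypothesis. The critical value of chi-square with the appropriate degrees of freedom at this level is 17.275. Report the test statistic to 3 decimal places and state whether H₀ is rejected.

8.182; do not reject

Under H₀ each category has probability 1/12, so each expected count is 264/12 = 22.
Jan: (26 − 22)²/22 = 16/22 = 0.7273
Feb: (18 − 22)²/22 = 16/22 = 0.7273
Mar: (22 − 22)²/22 = 0/22 = 0.0000
Apr: (29 − 22)²/22 = 49/22 = 2.2273
May: (16 − 22)²/22 = 36/22 = 1.6364
Jun: (22 − 22)²/22 = 0/22 = 0.0000
Jul: (21 − 22)²/22 = 1/22 = 0.0455
Aug: (29 − 22)²/22 = 49/22 = 2.2273
Sep: (21 − 22)²/22 = 1/22 = 0.0455
Oct: (20 − 22)²/22 = 4/22 = 0.1818
Nov: (20 − 22)²/22 = 4/22 = 0.1818
Dec: (20 − 22)²/22 = 4/22 = 0.1818
Sum = 8.182
df = 11. Since 8.182 < 17.275, we do not reject H₀.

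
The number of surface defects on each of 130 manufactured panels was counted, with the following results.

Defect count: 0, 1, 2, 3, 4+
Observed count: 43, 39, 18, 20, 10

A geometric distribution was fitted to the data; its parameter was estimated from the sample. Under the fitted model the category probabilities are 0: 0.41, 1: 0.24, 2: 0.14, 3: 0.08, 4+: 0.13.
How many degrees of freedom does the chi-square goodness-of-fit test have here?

There are k = 5 categories and 1 parameter estimated from the data, so df = 5 − 1 − 1 = 3.

3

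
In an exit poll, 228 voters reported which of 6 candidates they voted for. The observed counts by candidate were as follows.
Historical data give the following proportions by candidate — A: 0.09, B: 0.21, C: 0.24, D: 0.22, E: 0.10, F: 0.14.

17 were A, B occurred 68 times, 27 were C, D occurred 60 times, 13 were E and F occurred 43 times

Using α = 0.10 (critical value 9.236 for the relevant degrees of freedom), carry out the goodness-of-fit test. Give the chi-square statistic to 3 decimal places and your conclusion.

Expected counts E_i = n·p_i: 228×0.09 = 20.52, 228×0.21 = 47.88, 228×0.24 = 54.72, 228×0.22 = 50.16, 228×0.10 = 22.8, 228×0.14 = 31.92.
χ² = (17−20.52)²/20.52 + (68−47.88)²/47.88 + (27−54.72)²/54.72 + (60−50.16)²/50.16 + (13−22.8)²/22.8 + (43−31.92)²/31.92
   = 0.6038 + 8.4548 + 14.0424 + 1.9303 + 4.2123 + 3.8461
Sum = 33.090
df = 5. Since 33.090 > 9.236, we reject H₀.

33.090; reject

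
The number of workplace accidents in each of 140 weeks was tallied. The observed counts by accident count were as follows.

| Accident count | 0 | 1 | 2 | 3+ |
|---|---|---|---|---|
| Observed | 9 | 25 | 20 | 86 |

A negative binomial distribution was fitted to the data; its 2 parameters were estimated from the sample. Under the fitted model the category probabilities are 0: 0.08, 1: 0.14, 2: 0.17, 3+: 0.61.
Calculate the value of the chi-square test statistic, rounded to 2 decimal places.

Expected counts E_i = n·p_i: 140×0.08 = 11.2, 140×0.14 = 19.6, 140×0.17 = 23.8, 140×0.61 = 85.4.
χ² = (9−11.2)²/11.2 + (25−19.6)²/19.6 + (20−23.8)²/23.8 + (86−85.4)²/85.4
   = 0.432 + 1.488 + 0.607 + 0.004
Sum = 2.53

2.53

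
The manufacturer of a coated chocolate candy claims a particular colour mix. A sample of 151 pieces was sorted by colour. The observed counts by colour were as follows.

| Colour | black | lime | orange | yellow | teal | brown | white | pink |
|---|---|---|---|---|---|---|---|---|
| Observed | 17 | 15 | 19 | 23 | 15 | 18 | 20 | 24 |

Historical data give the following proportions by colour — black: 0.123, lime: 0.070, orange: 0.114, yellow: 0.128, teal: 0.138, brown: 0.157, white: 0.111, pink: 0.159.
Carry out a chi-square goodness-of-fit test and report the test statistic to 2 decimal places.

6.51

Expected counts E_i = n·p_i: 151×0.123 = 18.573, 151×0.070 = 10.57, 151×0.114 = 17.214, 151×0.128 = 19.328, 151×0.138 = 20.838, 151×0.157 = 23.707, 151×0.111 = 16.761, 151×0.159 = 24.009.
black: (17 − 18.573)²/18.573 = 2.474329/18.573 = 0.133
lime: (15 − 10.57)²/10.57 = 19.6249/10.57 = 1.857
orange: (19 − 17.214)²/17.214 = 3.189796/17.214 = 0.185
yellow: (23 − 19.328)²/19.328 = 13.483584/19.328 = 0.698
teal: (15 − 20.838)²/20.838 = 34.082244/20.838 = 1.636
brown: (18 − 23.707)²/23.707 = 32.569849/23.707 = 1.374
white: (20 − 16.761)²/16.761 = 10.491121/16.761 = 0.626
pink: (24 − 24.009)²/24.009 = 0.000081/24.009 = 0.000
Sum = 6.51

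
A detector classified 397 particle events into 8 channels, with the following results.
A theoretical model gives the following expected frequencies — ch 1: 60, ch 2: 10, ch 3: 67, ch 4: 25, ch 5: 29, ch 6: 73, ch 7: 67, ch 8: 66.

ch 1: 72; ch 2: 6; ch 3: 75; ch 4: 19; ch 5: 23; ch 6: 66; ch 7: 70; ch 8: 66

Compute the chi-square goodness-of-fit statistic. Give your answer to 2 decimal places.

ch 1: (72 − 60)²/60 = 144/60 = 2.400
ch 2: (6 − 10)²/10 = 16/10 = 1.600
ch 3: (75 − 67)²/67 = 64/67 = 0.955
ch 4: (19 − 25)²/25 = 36/25 = 1.440
ch 5: (23 − 29)²/29 = 36/29 = 1.241
ch 6: (66 − 73)²/73 = 49/73 = 0.671
ch 7: (70 − 67)²/67 = 9/67 = 0.134
ch 8: (66 − 66)²/66 = 0/66 = 0.000
Sum = 8.44

8.44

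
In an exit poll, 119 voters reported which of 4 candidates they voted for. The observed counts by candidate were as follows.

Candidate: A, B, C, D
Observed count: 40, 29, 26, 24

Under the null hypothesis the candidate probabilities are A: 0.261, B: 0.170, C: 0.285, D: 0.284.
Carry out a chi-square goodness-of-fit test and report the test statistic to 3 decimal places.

Expected counts E_i = n·p_i: 119×0.261 = 31.059, 119×0.170 = 20.23, 119×0.285 = 33.915, 119×0.284 = 33.796.
cat         O        E   (O−E)²/E
A          40   31.059     2.5739
B          29    20.23     3.8019
C          26   33.915     1.8472
D          24   33.796     2.8394
Sum = 11.062

11.062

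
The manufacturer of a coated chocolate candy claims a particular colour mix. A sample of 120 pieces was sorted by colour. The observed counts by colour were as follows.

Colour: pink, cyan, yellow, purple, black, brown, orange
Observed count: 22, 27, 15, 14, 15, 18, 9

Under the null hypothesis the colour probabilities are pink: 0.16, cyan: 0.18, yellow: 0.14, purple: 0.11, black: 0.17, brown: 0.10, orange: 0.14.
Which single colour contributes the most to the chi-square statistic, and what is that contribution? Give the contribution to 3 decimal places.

orange, 3.621

Expected counts E_i = n·p_i: 120×0.16 = 19.2, 120×0.18 = 21.6, 120×0.14 = 16.8, 120×0.11 = 13.2, 120×0.17 = 20.4, 120×0.10 = 12, 120×0.14 = 16.8.
cat         O        E   (O−E)²/E
pink       22     19.2     0.4083
cyan       27     21.6     1.3500
yellow     15     16.8     0.1929
purple     14     13.2     0.0485
black      15     20.4     1.4294
brown      18       12     3.0000
orange      9     16.8     3.6214
The largest term is for orange: 3.621.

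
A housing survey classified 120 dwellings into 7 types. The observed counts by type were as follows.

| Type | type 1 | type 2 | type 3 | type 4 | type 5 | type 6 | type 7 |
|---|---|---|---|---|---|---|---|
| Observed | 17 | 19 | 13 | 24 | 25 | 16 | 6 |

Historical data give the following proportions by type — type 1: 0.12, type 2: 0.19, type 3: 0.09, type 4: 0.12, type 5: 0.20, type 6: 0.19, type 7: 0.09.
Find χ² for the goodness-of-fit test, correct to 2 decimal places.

Expected counts E_i = n·p_i: 120×0.12 = 14.4, 120×0.19 = 22.8, 120×0.09 = 10.8, 120×0.12 = 14.4, 120×0.20 = 24, 120×0.19 = 22.8, 120×0.09 = 10.8.
χ² = (17−14.4)²/14.4 + (19−22.8)²/22.8 + (13−10.8)²/10.8 + (24−14.4)²/14.4 + (25−24)²/24 + (16−22.8)²/22.8 + (6−10.8)²/10.8
   = 0.469 + 0.633 + 0.448 + 6.400 + 0.042 + 2.028 + 2.133
Sum = 12.15

12.15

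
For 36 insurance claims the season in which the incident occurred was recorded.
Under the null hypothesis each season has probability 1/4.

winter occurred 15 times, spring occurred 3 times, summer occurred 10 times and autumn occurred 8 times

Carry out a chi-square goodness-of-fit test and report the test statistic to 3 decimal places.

8.222

Expected count for each of the 4 categories: 36/4 = 9.
cat         O        E   (O−E)²/E
winter     15        9     4.0000
spring      3        9     4.0000
summer     10        9     0.1111
autumn      8        9     0.1111
Sum = 8.222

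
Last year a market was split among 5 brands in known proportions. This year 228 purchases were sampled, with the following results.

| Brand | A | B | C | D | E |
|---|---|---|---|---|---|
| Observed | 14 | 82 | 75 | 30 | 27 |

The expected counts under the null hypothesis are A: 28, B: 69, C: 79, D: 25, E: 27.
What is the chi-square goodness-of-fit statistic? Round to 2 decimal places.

10.65

A: (14 − 28)²/28 = 196/28 = 7.000
B: (82 − 69)²/69 = 169/69 = 2.449
C: (75 − 79)²/79 = 16/79 = 0.203
D: (30 − 25)²/25 = 25/25 = 1.000
E: (27 − 27)²/27 = 0/27 = 0.000
Sum = 10.65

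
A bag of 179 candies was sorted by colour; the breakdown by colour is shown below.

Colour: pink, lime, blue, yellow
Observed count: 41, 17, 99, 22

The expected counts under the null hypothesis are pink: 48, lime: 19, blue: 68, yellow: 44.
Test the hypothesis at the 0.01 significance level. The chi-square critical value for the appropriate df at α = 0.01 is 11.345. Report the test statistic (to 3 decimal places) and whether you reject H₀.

cat         O        E   (O−E)²/E
pink       41       48     1.0208
lime       17       19     0.2105
blue       99       68    14.1324
yellow     22       44    11.0000
Sum = 26.364
df = 3. Since 26.364 > 11.345, we reject H₀.

26.364; reject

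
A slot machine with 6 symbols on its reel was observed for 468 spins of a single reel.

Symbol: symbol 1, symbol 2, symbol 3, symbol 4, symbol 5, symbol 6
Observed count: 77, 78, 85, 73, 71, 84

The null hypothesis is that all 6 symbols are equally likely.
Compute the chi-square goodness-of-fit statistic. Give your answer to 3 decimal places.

2.051

Expected count for each of the 6 categories: 468/6 = 78.
cat           O        E   (O−E)²/E
symbol 1     77       78     0.0128
symbol 2     78       78     0.0000
symbol 3     85       78     0.6282
symbol 4     73       78     0.3205
symbol 5     71       78     0.6282
symbol 6     84       78     0.4615
Sum = 2.051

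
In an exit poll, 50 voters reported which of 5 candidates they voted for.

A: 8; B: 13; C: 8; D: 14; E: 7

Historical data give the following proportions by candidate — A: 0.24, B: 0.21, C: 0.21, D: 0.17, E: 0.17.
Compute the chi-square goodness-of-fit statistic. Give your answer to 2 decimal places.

6.35

Expected counts E_i = n·p_i: 50×0.24 = 12, 50×0.21 = 10.5, 50×0.21 = 10.5, 50×0.17 = 8.5, 50×0.17 = 8.5.
A: (8 − 12)²/12 = 16/12 = 1.333
B: (13 − 10.5)²/10.5 = 6.25/10.5 = 0.595
C: (8 − 10.5)²/10.5 = 6.25/10.5 = 0.595
D: (14 − 8.5)²/8.5 = 30.25/8.5 = 3.559
E: (7 − 8.5)²/8.5 = 2.25/8.5 = 0.265
Sum = 6.35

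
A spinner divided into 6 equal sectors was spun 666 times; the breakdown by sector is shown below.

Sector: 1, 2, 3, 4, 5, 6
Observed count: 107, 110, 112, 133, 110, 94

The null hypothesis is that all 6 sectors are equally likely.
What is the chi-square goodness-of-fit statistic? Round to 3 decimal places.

7.135

Expected count for each of the 6 categories: 666/6 = 111.
cat         O        E   (O−E)²/E
1         107      111     0.1441
2         110      111     0.0090
3         112      111     0.0090
4         133      111     4.3604
5         110      111     0.0090
6          94      111     2.6036
Sum = 7.135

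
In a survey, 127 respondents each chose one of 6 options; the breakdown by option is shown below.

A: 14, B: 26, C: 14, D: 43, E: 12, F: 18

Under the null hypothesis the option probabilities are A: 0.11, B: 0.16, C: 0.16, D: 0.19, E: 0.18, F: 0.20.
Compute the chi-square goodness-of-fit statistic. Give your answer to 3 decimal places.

Expected counts E_i = n·p_i: 127×0.11 = 13.97, 127×0.16 = 20.32, 127×0.16 = 20.32, 127×0.19 = 24.13, 127×0.18 = 22.86, 127×0.20 = 25.4.
cat         O        E   (O−E)²/E
A          14    13.97     0.0001
B          26    20.32     1.5877
C          14    20.32     1.9657
D          43    24.13    14.7566
E          12    22.86     5.1592
F          18     25.4     2.1559
Sum = 25.625

25.625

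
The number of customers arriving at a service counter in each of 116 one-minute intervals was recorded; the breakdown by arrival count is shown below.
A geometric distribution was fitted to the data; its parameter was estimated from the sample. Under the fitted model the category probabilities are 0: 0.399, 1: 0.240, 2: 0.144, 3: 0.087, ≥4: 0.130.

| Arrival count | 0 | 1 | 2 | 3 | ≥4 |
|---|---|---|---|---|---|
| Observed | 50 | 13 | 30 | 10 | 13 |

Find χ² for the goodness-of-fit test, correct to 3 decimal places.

Expected counts E_i = n·p_i: 116×0.399 = 46.284, 116×0.240 = 27.84, 116×0.144 = 16.704, 116×0.087 = 10.092, 116×0.130 = 15.08.
0: (50 − 46.284)²/46.284 = 13.808656/46.284 = 0.2983
1: (13 − 27.84)²/27.84 = 220.2256/27.84 = 7.9104
2: (30 − 16.704)²/16.704 = 176.783616/16.704 = 10.5833
3: (10 − 10.092)²/10.092 = 0.008464/10.092 = 0.0008
≥4: (13 − 15.08)²/15.08 = 4.3264/15.08 = 0.2869
Sum = 19.080

19.080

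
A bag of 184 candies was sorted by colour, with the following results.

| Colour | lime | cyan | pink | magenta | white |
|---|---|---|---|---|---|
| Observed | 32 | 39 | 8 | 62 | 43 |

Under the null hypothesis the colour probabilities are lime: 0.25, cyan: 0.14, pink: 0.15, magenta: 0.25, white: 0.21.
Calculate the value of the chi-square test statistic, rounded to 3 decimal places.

31.042

Expected counts E_i = n·p_i: 184×0.25 = 46, 184×0.14 = 25.76, 184×0.15 = 27.6, 184×0.25 = 46, 184×0.21 = 38.64.
lime: (32 − 46)²/46 = 196/46 = 4.2609
cyan: (39 − 25.76)²/25.76 = 175.2976/25.76 = 6.8050
pink: (8 − 27.6)²/27.6 = 384.16/27.6 = 13.9188
magenta: (62 − 46)²/46 = 256/46 = 5.5652
white: (43 − 38.64)²/38.64 = 19.0096/38.64 = 0.4920
Sum = 31.042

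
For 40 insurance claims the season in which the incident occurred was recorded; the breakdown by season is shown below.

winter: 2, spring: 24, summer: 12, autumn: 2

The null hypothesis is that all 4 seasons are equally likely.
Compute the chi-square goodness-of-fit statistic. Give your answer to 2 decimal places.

Under H₀ each category has probability 1/4, so each expected count is 40/4 = 10.
χ² = (2−10)²/10 + (24−10)²/10 + (12−10)²/10 + (2−10)²/10
   = 6.400 + 19.600 + 0.400 + 6.400
Sum = 32.80

32.80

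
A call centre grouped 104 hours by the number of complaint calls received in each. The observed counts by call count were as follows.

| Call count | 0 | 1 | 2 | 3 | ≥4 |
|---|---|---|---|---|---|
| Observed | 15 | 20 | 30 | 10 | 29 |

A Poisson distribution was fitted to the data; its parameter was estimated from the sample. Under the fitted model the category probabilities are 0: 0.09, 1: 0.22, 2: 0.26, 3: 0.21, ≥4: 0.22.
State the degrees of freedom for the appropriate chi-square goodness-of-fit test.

There are k = 5 categories and 1 parameter estimated from the data, so df = 5 − 1 − 1 = 3.

3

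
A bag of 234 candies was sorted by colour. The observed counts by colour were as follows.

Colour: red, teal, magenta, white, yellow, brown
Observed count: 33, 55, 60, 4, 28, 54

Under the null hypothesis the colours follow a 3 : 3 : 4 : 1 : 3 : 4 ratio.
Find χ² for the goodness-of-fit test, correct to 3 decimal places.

Ratio total = 18. Expected counts: 234×3/18 = 39, 234×3/18 = 39, 234×4/18 = 52, 234×1/18 = 13, 234×3/18 = 39, 234×4/18 = 52.
red: (33 − 39)²/39 = 36/39 = 0.9231
teal: (55 − 39)²/39 = 256/39 = 6.5641
magenta: (60 − 52)²/52 = 64/52 = 1.2308
white: (4 − 13)²/13 = 81/13 = 6.2308
yellow: (28 − 39)²/39 = 121/39 = 3.1026
brown: (54 − 52)²/52 = 4/52 = 0.0769
Sum = 18.128

18.128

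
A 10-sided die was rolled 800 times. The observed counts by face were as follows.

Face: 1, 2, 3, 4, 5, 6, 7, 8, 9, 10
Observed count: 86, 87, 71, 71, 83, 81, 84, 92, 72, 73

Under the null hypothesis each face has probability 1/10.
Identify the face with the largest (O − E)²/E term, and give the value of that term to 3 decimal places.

8, 1.800

Under H₀ each category has probability 1/10, so each expected count is 800/10 = 80.
χ² = (86−80)²/80 + (87−80)²/80 + (71−80)²/80 + (71−80)²/80 + (83−80)²/80 + (81−80)²/80 + (84−80)²/80 + (92−80)²/80 + (72−80)²/80 + (73−80)²/80
   = 0.4500 + 0.6125 + 1.0125 + 1.0125 + 0.1125 + 0.0125 + 0.2000 + 1.8000 + 0.8000 + 0.6125
The largest term is for 8: 1.800.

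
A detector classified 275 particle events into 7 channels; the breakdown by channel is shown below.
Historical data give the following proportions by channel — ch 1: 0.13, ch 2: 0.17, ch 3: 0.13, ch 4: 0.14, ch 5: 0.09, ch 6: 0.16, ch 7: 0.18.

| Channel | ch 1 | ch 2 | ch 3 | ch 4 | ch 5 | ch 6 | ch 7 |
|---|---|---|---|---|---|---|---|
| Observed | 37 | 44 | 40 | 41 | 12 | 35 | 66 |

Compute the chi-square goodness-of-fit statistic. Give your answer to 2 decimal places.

Expected counts E_i = n·p_i: 275×0.13 = 35.75, 275×0.17 = 46.75, 275×0.13 = 35.75, 275×0.14 = 38.5, 275×0.09 = 24.75, 275×0.16 = 44, 275×0.18 = 49.5.
χ² = (37−35.75)²/35.75 + (44−46.75)²/46.75 + (40−35.75)²/35.75 + (41−38.5)²/38.5 + (12−24.75)²/24.75 + (35−44)²/44 + (66−49.5)²/49.5
   = 0.044 + 0.162 + 0.505 + 0.162 + 6.568 + 1.841 + 5.500
Sum = 14.78

14.78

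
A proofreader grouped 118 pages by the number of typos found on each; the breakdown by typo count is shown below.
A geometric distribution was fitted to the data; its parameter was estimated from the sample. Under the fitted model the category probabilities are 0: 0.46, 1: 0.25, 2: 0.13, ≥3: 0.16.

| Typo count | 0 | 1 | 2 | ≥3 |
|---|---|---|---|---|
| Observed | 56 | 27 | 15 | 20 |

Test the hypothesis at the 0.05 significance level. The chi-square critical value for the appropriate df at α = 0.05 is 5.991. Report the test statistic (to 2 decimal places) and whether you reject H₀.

Expected counts E_i = n·p_i: 118×0.46 = 54.28, 118×0.25 = 29.5, 118×0.13 = 15.34, 118×0.16 = 18.88.
cat         O        E   (O−E)²/E
0          56    54.28      0.055
1          27     29.5      0.212
2          15    15.34      0.008
≥3         20    18.88      0.066
Sum = 0.34
df = 2. Since 0.34 < 5.991, we do not reject H₀.

0.34; do not reject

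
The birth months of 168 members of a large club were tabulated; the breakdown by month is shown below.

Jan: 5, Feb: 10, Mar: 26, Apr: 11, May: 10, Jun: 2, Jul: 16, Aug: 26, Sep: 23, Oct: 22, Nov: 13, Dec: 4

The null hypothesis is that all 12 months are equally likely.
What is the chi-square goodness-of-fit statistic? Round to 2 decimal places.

57.43

Expected count for each of the 12 categories: 168/12 = 14.
χ² = (5−14)²/14 + (10−14)²/14 + (26−14)²/14 + (11−14)²/14 + (10−14)²/14 + (2−14)²/14 + (16−14)²/14 + (26−14)²/14 + (23−14)²/14 + (22−14)²/14 + (13−14)²/14 + (4−14)²/14
   = 5.786 + 1.143 + 10.286 + 0.643 + 1.143 + 10.286 + 0.286 + 10.286 + 5.786 + 4.571 + 0.071 + 7.143
Sum = 57.43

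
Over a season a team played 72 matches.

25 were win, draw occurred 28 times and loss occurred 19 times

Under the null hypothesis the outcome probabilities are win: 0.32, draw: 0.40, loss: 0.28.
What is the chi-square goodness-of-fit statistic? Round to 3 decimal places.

Expected counts E_i = n·p_i: 72×0.32 = 23.04, 72×0.40 = 28.8, 72×0.28 = 20.16.
χ² = (25−23.04)²/23.04 + (28−28.8)²/28.8 + (19−20.16)²/20.16
   = 0.1667 + 0.0222 + 0.0667
Sum = 0.256

0.256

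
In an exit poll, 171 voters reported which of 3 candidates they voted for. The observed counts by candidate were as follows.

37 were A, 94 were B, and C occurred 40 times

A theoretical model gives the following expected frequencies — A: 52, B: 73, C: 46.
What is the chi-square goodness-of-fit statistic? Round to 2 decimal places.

11.15

χ² = (37−52)²/52 + (94−73)²/73 + (40−46)²/46
   = 4.327 + 6.041 + 0.783
Sum = 11.15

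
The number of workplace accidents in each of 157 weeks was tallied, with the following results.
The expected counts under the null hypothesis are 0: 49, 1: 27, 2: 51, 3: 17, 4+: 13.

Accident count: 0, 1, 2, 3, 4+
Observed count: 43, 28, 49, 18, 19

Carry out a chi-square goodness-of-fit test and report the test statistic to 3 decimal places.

χ² = (43−49)²/49 + (28−27)²/27 + (49−51)²/51 + (18−17)²/17 + (19−13)²/13
   = 0.7347 + 0.0370 + 0.0784 + 0.0588 + 2.7692
Sum = 3.678

3.678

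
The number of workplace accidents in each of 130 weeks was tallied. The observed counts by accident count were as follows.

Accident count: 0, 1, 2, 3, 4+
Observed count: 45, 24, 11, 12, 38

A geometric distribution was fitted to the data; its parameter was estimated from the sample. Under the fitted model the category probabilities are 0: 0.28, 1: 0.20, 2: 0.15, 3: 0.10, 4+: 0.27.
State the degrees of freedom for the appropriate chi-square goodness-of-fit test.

3

There are k = 5 categories and 1 parameter estimated from the data, so df = 5 − 1 − 1 = 3.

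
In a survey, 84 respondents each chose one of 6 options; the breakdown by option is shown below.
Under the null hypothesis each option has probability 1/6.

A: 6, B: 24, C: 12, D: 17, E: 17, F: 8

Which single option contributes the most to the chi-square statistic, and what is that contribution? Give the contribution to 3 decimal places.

B, 7.143

Under H₀ each category has probability 1/6, so each expected count is 84/6 = 14.
A: (6 − 14)²/14 = 64/14 = 4.5714
B: (24 − 14)²/14 = 100/14 = 7.1429
C: (12 − 14)²/14 = 4/14 = 0.2857
D: (17 − 14)²/14 = 9/14 = 0.6429
E: (17 − 14)²/14 = 9/14 = 0.6429
F: (8 − 14)²/14 = 36/14 = 2.5714
The largest term is for B: 7.143.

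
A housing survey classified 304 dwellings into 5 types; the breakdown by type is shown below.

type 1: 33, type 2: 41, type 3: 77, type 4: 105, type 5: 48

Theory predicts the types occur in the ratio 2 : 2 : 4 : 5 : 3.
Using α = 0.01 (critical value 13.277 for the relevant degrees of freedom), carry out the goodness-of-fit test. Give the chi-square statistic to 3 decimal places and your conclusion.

Ratio total = 16. Expected counts: 304×2/16 = 38, 304×2/16 = 38, 304×4/16 = 76, 304×5/16 = 95, 304×3/16 = 57.
type 1: (33 − 38)²/38 = 25/38 = 0.6579
type 2: (41 − 38)²/38 = 9/38 = 0.2368
type 3: (77 − 76)²/76 = 1/76 = 0.0132
type 4: (105 − 95)²/95 = 100/95 = 1.0526
type 5: (48 − 57)²/57 = 81/57 = 1.4211
Sum = 3.382
df = 4. Since 3.382 < 13.277, we do not reject H₀.

3.382; do not reject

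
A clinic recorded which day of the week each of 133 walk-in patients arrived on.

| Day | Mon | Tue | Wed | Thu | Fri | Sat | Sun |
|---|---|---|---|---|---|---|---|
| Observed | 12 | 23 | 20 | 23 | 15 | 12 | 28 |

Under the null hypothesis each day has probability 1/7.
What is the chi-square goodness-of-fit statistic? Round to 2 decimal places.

Expected count for each of the 7 categories: 133/7 = 19.
cat         O        E   (O−E)²/E
Mon        12       19      2.579
Tue        23       19      0.842
Wed        20       19      0.053
Thu        23       19      0.842
Fri        15       19      0.842
Sat        12       19      2.579
Sun        28       19      4.263
Sum = 12.00

12.00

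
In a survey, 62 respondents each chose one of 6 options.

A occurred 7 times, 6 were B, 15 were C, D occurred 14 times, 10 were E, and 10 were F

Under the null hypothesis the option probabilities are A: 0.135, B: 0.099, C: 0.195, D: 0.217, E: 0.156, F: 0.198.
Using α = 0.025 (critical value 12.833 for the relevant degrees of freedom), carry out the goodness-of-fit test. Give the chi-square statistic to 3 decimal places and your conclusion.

1.383; do not reject

Expected counts E_i = n·p_i: 62×0.135 = 8.37, 62×0.099 = 6.138, 62×0.195 = 12.09, 62×0.217 = 13.454, 62×0.156 = 9.672, 62×0.198 = 12.276.
χ² = (7−8.37)²/8.37 + (6−6.138)²/6.138 + (15−12.09)²/12.09 + (14−13.454)²/13.454 + (10−9.672)²/9.672 + (10−12.276)²/12.276
   = 0.2242 + 0.0031 + 0.7004 + 0.0222 + 0.0111 + 0.4220
Sum = 1.383
df = 5. Since 1.383 < 12.833, we do not reject H₀.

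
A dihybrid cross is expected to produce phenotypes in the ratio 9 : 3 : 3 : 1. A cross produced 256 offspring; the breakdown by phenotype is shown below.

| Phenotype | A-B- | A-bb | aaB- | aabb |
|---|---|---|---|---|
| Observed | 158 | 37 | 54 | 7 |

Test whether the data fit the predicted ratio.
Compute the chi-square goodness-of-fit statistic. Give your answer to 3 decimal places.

9.694

Ratio total = 16. Expected counts: 256×9/16 = 144, 256×3/16 = 48, 256×3/16 = 48, 256×1/16 = 16.
cat         O        E   (O−E)²/E
A-B-      158      144     1.3611
A-bb       37       48     2.5208
aaB-       54       48     0.7500
aabb        7       16     5.0625
Sum = 9.694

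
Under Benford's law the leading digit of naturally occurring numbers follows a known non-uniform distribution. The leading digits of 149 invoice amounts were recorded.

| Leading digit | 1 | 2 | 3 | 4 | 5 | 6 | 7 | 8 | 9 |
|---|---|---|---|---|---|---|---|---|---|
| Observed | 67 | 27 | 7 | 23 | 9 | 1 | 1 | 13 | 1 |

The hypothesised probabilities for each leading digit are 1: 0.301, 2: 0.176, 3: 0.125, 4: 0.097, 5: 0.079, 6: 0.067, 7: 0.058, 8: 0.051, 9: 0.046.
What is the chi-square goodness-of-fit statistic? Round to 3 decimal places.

Expected counts E_i = n·p_i: 149×0.301 = 44.849, 149×0.176 = 26.224, 149×0.125 = 18.625, 149×0.097 = 14.453, 149×0.079 = 11.771, 149×0.067 = 9.983, 149×0.058 = 8.642, 149×0.051 = 7.599, 149×0.046 = 6.854.
cat         O        E   (O−E)²/E
1          67   44.849    10.9404
2          27   26.224     0.0230
3           7   18.625     7.2559
4          23   14.453     5.0544
5           9   11.771     0.6523
6           1    9.983     8.0832
7           1    8.642     6.7577
8          13    7.599     3.8388
9           1    6.854     4.9999
Sum = 47.606

47.606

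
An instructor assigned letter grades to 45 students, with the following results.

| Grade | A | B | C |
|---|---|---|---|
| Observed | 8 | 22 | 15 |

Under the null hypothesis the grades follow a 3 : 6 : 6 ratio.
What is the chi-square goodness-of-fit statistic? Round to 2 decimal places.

Ratio total = 15. Expected counts: 45×3/15 = 9, 45×6/15 = 18, 45×6/15 = 18.
A: (8 − 9)²/9 = 1/9 = 0.111
B: (22 − 18)²/18 = 16/18 = 0.889
C: (15 − 18)²/18 = 9/18 = 0.500
Sum = 1.50

1.50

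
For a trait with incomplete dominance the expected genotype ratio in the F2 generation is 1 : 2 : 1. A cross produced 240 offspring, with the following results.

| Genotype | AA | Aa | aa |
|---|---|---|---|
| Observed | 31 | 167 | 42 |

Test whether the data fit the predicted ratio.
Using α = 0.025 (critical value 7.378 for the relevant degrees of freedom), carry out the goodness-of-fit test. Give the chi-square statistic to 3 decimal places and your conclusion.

37.825; reject

Ratio total = 4. Expected counts: 240×1/4 = 60, 240×2/4 = 120, 240×1/4 = 60.
cat         O        E   (O−E)²/E
AA         31       60    14.0167
Aa        167      120    18.4083
aa         42       60     5.4000
Sum = 37.825
df = 2. Since 37.825 > 7.378, we reject H₀.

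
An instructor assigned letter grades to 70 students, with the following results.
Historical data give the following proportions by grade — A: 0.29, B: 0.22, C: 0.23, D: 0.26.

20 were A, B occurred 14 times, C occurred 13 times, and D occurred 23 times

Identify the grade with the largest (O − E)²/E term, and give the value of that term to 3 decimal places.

Expected counts E_i = n·p_i: 70×0.29 = 20.3, 70×0.22 = 15.4, 70×0.23 = 16.1, 70×0.26 = 18.2.
cat         O        E   (O−E)²/E
A          20     20.3     0.0044
B          14     15.4     0.1273
C          13     16.1     0.5969
D          23     18.2     1.2659
The largest term is for D: 1.266.

D, 1.266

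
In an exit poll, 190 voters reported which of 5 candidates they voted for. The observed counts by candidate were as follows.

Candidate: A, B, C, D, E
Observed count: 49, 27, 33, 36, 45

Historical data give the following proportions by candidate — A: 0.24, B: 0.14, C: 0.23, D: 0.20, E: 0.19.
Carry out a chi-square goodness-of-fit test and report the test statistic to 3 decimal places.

5.179

Expected counts E_i = n·p_i: 190×0.24 = 45.6, 190×0.14 = 26.6, 190×0.23 = 43.7, 190×0.20 = 38, 190×0.19 = 36.1.
A: (49 − 45.6)²/45.6 = 11.56/45.6 = 0.2535
B: (27 − 26.6)²/26.6 = 0.16/26.6 = 0.0060
C: (33 − 43.7)²/43.7 = 114.49/43.7 = 2.6199
D: (36 − 38)²/38 = 4/38 = 0.1053
E: (45 − 36.1)²/36.1 = 79.21/36.1 = 2.1942
Sum = 5.179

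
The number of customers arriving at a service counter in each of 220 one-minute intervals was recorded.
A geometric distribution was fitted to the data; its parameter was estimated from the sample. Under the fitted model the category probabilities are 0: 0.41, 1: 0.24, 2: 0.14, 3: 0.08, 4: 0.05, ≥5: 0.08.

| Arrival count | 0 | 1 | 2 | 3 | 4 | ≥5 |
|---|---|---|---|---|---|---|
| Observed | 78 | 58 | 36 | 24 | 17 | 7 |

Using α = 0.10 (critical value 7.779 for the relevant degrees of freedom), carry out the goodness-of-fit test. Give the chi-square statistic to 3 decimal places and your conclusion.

15.024; reject

Expected counts E_i = n·p_i: 220×0.41 = 90.2, 220×0.24 = 52.8, 220×0.14 = 30.8, 220×0.08 = 17.6, 220×0.05 = 11, 220×0.08 = 17.6.
0: (78 − 90.2)²/90.2 = 148.84/90.2 = 1.6501
1: (58 − 52.8)²/52.8 = 27.04/52.8 = 0.5121
2: (36 − 30.8)²/30.8 = 27.04/30.8 = 0.8779
3: (24 − 17.6)²/17.6 = 40.96/17.6 = 2.3273
4: (17 − 11)²/11 = 36/11 = 3.2727
≥5: (7 − 17.6)²/17.6 = 112.36/17.6 = 6.3841
Sum = 15.024
df = 4. Since 15.024 > 7.779, we reject H₀.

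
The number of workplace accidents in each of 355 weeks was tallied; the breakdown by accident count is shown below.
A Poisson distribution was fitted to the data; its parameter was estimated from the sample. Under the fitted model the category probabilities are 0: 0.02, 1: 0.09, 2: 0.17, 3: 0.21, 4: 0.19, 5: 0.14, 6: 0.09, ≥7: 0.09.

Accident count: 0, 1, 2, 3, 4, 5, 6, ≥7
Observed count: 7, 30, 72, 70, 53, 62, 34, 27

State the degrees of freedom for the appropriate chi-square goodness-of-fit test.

There are k = 8 categories and 1 parameter estimated from the data, so df = 8 − 1 − 1 = 6.

6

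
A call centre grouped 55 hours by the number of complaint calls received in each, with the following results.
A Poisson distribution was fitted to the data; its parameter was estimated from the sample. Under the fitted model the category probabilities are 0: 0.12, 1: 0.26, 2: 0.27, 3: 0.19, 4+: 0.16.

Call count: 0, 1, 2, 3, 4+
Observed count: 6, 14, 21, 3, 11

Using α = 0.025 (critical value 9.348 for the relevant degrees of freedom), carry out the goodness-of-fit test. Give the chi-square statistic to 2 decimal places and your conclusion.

8.47; do not reject

Expected counts E_i = n·p_i: 55×0.12 = 6.6, 55×0.26 = 14.3, 55×0.27 = 14.85, 55×0.19 = 10.45, 55×0.16 = 8.8.
χ² = (6−6.6)²/6.6 + (14−14.3)²/14.3 + (21−14.85)²/14.85 + (3−10.45)²/10.45 + (11−8.8)²/8.8
   = 0.055 + 0.006 + 2.547 + 5.311 + 0.550
Sum = 8.47
df = 3. Since 8.47 < 9.348, we do not reject H₀.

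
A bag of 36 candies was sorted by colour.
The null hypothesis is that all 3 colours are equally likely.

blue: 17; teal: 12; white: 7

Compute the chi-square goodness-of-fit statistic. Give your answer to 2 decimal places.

4.17

Under H₀ each category has probability 1/3, so each expected count is 36/3 = 12.
cat         O        E   (O−E)²/E
blue       17       12      2.083
teal       12       12      0.000
white       7       12      2.083
Sum = 4.17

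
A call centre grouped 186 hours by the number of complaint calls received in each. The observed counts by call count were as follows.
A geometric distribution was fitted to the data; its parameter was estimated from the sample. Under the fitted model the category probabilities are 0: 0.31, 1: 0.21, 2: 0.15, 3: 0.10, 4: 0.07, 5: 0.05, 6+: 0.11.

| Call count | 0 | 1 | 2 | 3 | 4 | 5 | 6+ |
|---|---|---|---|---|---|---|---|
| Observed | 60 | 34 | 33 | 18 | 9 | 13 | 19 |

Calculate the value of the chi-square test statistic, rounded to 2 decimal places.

4.52

Expected counts E_i = n·p_i: 186×0.31 = 57.66, 186×0.21 = 39.06, 186×0.15 = 27.9, 186×0.10 = 18.6, 186×0.07 = 13.02, 186×0.05 = 9.3, 186×0.11 = 20.46.
cat         O        E   (O−E)²/E
0          60    57.66      0.095
1          34    39.06      0.655
2          33     27.9      0.932
3          18     18.6      0.019
4           9    13.02      1.241
5          13      9.3      1.472
6+         19    20.46      0.104
Sum = 4.52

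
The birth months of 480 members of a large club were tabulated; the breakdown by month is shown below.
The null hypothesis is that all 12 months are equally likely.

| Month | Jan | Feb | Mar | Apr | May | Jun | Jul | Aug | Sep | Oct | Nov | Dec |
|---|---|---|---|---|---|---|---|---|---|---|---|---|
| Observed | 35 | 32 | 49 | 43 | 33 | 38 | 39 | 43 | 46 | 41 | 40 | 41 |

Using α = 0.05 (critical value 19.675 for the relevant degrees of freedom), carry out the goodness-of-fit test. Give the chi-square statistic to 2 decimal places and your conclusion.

Under H₀ each category has probability 1/12, so each expected count is 480/12 = 40.
χ² = (35−40)²/40 + (32−40)²/40 + (49−40)²/40 + (43−40)²/40 + (33−40)²/40 + (38−40)²/40 + (39−40)²/40 + (43−40)²/40 + (46−40)²/40 + (41−40)²/40 + (40−40)²/40 + (41−40)²/40
   = 0.625 + 1.600 + 2.025 + 0.225 + 1.225 + 0.100 + 0.025 + 0.225 + 0.900 + 0.025 + 0.000 + 0.025
Sum = 7.00
df = 11. Since 7.00 < 19.675, we do not reject H₀.

7.00; do not reject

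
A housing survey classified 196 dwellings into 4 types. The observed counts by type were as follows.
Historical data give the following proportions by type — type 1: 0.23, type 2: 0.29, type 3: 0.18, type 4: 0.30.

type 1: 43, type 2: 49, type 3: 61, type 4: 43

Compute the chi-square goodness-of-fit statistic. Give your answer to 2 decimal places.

Expected counts E_i = n·p_i: 196×0.23 = 45.08, 196×0.29 = 56.84, 196×0.18 = 35.28, 196×0.30 = 58.8.
type 1: (43 − 45.08)²/45.08 = 4.3264/45.08 = 0.096
type 2: (49 − 56.84)²/56.84 = 61.4656/56.84 = 1.081
type 3: (61 − 35.28)²/35.28 = 661.5184/35.28 = 18.751
type 4: (43 − 58.8)²/58.8 = 249.64/58.8 = 4.246
Sum = 24.17

24.17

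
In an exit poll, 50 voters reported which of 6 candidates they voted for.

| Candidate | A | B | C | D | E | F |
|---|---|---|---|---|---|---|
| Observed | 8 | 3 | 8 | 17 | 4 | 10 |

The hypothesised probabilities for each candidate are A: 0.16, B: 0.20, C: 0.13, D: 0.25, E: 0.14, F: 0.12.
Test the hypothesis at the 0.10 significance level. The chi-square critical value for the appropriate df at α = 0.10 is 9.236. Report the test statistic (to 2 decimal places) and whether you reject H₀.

10.82; reject

Expected counts E_i = n·p_i: 50×0.16 = 8, 50×0.20 = 10, 50×0.13 = 6.5, 50×0.25 = 12.5, 50×0.14 = 7, 50×0.12 = 6.
cat         O        E   (O−E)²/E
A           8        8      0.000
B           3       10      4.900
C           8      6.5      0.346
D          17     12.5      1.620
E           4        7      1.286
F          10        6      2.667
Sum = 10.82
df = 5. Since 10.82 > 9.236, we reject H₀.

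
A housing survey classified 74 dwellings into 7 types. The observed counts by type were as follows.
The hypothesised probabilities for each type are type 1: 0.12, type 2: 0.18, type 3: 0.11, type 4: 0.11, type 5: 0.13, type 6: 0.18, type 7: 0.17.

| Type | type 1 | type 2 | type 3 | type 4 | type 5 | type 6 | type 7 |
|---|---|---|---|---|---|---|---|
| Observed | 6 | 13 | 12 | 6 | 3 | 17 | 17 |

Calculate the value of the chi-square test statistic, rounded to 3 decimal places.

10.460

Expected counts E_i = n·p_i: 74×0.12 = 8.88, 74×0.18 = 13.32, 74×0.11 = 8.14, 74×0.11 = 8.14, 74×0.13 = 9.62, 74×0.18 = 13.32, 74×0.17 = 12.58.
cat         O        E   (O−E)²/E
type 1      6     8.88     0.9341
type 2     13    13.32     0.0077
type 3     12     8.14     1.8304
type 4      6     8.14     0.5626
type 5      3     9.62     4.5556
type 6     17    13.32     1.0167
type 7     17    12.58     1.5530
Sum = 10.460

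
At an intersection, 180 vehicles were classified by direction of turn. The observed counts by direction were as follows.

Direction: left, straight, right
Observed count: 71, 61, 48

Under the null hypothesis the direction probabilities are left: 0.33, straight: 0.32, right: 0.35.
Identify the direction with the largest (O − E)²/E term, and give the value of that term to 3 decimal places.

Expected counts E_i = n·p_i: 180×0.33 = 59.4, 180×0.32 = 57.6, 180×0.35 = 63.
cat           O        E   (O−E)²/E
left         71     59.4     2.2653
straight     61     57.6     0.2007
right        48       63     3.5714
The largest term is for right: 3.571.

right, 3.571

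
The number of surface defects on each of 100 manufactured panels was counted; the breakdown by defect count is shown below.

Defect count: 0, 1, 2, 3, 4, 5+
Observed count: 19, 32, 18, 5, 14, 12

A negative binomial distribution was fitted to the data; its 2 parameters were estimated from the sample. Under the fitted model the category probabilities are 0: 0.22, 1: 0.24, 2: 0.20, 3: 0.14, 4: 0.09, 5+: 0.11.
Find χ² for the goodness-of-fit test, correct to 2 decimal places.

11.93

Expected counts E_i = n·p_i: 100×0.22 = 22, 100×0.24 = 24, 100×0.20 = 20, 100×0.14 = 14, 100×0.09 = 9, 100×0.11 = 11.
χ² = (19−22)²/22 + (32−24)²/24 + (18−20)²/20 + (5−14)²/14 + (14−9)²/9 + (12−11)²/11
   = 0.409 + 2.667 + 0.200 + 5.786 + 2.778 + 0.091
Sum = 11.93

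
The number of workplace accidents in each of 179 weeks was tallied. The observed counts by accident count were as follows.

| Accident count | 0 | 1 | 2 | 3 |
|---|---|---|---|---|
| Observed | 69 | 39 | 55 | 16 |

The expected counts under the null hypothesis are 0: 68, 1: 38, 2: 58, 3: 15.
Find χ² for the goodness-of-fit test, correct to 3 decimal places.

χ² = (69−68)²/68 + (39−38)²/38 + (55−58)²/58 + (16−15)²/15
   = 0.0147 + 0.0263 + 0.1552 + 0.0667
Sum = 0.263

0.263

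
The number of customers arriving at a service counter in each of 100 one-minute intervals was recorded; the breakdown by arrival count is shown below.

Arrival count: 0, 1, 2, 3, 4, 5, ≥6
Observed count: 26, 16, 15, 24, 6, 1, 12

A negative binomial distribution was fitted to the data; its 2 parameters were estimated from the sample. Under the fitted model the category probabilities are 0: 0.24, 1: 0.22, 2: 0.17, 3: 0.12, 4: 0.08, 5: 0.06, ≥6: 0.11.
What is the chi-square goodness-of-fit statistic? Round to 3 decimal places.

18.796

Expected counts E_i = n·p_i: 100×0.24 = 24, 100×0.22 = 22, 100×0.17 = 17, 100×0.12 = 12, 100×0.08 = 8, 100×0.06 = 6, 100×0.11 = 11.
cat         O        E   (O−E)²/E
0          26       24     0.1667
1          16       22     1.6364
2          15       17     0.2353
3          24       12    12.0000
4           6        8     0.5000
5           1        6     4.1667
≥6         12       11     0.0909
Sum = 18.796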